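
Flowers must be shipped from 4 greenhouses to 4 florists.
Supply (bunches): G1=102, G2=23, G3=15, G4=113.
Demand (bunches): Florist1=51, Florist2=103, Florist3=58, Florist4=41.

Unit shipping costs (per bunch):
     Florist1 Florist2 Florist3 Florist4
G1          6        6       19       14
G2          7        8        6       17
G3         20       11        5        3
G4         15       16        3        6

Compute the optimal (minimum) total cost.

1568

A cheapest plan:
  G1->Florist1: 14 × 6 = 84
  G1->Florist2: 88 × 6 = 528
  G2->Florist1: 23 × 7 = 161
  G3->Florist2: 15 × 11 = 165
  G4->Florist1: 14 × 15 = 210
  G4->Florist3: 58 × 3 = 174
  G4->Florist4: 41 × 6 = 246
Total = 84 + 528 + 161 + 165 + 210 + 174 + 246 = 1568.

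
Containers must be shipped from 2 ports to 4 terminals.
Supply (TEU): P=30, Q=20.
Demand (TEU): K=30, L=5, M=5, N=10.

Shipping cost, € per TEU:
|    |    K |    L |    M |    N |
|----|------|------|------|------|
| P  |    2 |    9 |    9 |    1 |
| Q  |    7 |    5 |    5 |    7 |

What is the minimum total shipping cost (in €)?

Optimal allocation:
  P→K: 20 × €2 = €40
  P→N: 10 × €1 = €10
  Q→K: 10 × €7 = €70
  Q→L: 5 × €5 = €25
  Q→M: 5 × €5 = €25
Total = 40 + 10 + 70 + 25 + 25 = €170.

170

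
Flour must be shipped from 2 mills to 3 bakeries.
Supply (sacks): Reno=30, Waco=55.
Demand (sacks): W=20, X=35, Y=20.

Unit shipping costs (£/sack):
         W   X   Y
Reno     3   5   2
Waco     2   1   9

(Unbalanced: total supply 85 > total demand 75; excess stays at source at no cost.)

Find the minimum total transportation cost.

A cheapest plan:
  Reno to Y: 20 × £2 = £40
  Waco to W: 20 × £2 = £40
  Waco to X: 35 × £1 = £35
Total = 40 + 40 + 35 = £115.
(Supply check: Reno ships 20; Waco ships 55.)

115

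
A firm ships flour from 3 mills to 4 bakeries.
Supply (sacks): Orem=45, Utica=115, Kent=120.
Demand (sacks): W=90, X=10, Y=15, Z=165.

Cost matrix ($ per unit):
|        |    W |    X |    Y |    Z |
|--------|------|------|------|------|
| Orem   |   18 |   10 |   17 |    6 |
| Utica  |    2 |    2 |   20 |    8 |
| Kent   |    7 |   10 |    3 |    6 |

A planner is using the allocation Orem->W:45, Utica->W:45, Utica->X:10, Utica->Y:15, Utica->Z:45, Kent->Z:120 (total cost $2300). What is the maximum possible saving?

1035

Current plan cost = 45·18 + 45·2 + 10·2 + 15·20 + 45·8 + 120·6 = $2300.
Optimal plan:
  Orem–Z: 45 sacks
  Utica–W: 90 sacks
  Utica–X: 10 sacks
  Utica–Z: 15 sacks
  Kent–Y: 15 sacks
  Kent–Z: 105 sacks
Optimal cost = $1265.
Saving = 2300 − 1265 = $1035.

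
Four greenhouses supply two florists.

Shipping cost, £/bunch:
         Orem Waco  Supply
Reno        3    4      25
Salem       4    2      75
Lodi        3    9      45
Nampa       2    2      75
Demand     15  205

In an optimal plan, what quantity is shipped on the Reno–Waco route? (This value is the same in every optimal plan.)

25

Optimal shipments:
  Reno→Waco: 25 × £4 = £100
  Salem→Waco: 75 × £2 = £150
  Lodi→Orem: 15 × £3 = £45
  Lodi→Waco: 30 × £9 = £270
  Nampa→Waco: 75 × £2 = £150
Total cost = £715.
So Reno→Waco carries 25 bunches.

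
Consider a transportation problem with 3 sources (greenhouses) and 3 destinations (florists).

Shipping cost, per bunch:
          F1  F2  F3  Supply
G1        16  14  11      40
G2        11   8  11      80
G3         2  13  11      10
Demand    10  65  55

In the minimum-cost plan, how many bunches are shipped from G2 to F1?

0

Optimal shipments:
  G1->F3: 40 × 11 = 440
  G2->F2: 65 × 8 = 520
  G2->F3: 15 × 11 = 165
  G3->F1: 10 × 2 = 20
Total cost = 1145.
The route G2→F1 is not used.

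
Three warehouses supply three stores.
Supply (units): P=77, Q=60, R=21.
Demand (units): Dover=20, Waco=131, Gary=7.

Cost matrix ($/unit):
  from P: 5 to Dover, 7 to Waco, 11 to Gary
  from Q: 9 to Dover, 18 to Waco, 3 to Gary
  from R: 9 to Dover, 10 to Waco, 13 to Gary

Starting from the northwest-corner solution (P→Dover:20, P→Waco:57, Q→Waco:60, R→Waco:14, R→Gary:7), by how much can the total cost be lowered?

266

Current plan cost = 20·5 + 57·7 + 60·18 + 14·10 + 7·13 = $1810.
Optimal plan:
  P to Waco: 77 × $7 = $539
  Q to Dover: 20 × $9 = $180
  Q to Waco: 33 × $18 = $594
  Q to Gary: 7 × $3 = $21
  R to Waco: 21 × $10 = $210
Optimal cost = $1544.
Saving = 1810 − 1544 = $266.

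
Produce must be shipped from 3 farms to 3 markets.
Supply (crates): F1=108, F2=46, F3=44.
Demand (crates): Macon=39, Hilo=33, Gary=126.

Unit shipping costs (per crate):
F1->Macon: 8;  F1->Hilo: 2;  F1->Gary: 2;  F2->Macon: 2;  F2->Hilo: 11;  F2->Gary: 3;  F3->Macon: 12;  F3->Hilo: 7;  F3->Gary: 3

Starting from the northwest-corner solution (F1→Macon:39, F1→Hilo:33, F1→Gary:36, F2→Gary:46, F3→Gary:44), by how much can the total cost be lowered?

Current plan cost = 39·8 + 33·2 + 36·2 + 46·3 + 44·3 = 720.
Optimal plan:
  F1->Hilo: 33 crates
  F1->Gary: 75 crates
  F2->Macon: 39 crates
  F2->Gary: 7 crates
  F3->Gary: 44 crates
Optimal cost = 447.
Saving = 720 − 447 = 273.

273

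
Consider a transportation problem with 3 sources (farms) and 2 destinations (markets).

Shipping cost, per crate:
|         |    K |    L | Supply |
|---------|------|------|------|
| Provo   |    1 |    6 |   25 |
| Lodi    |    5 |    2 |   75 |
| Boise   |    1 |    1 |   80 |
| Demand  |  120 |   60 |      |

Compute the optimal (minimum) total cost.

300

Optimal allocation:
  Provo->K: 25 × 1 = 25
  Lodi->K: 15 × 5 = 75
  Lodi->L: 60 × 2 = 120
  Boise->K: 80 × 1 = 80
Total = 25 + 75 + 120 + 80 = 300.
(Supply check: Provo ships 25; Lodi ships 75; Boise ships 80.)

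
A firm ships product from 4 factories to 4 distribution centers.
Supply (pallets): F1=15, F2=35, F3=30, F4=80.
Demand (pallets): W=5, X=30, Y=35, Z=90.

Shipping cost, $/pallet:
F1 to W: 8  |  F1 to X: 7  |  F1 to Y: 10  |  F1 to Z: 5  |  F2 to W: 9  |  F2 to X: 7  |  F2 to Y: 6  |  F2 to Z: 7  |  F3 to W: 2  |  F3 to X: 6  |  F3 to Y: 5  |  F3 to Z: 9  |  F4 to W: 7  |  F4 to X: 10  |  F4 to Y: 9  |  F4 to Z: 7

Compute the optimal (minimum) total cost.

An optimal shipping plan:
  F1→X: 5 × $7 = $35
  F1→Z: 10 × $5 = $50
  F2→X: 25 × $7 = $175
  F2→Y: 10 × $6 = $60
  F3→W: 5 × $2 = $10
  F3→Y: 25 × $5 = $125
  F4→Z: 80 × $7 = $560
Total = 35 + 50 + 175 + 60 + 10 + 125 + 560 = $1015.

1015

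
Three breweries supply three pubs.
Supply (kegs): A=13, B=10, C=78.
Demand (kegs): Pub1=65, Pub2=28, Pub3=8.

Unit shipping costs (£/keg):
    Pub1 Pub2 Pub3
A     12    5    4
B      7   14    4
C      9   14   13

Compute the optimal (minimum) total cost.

One minimum-cost allocation:
  A→Pub2: 13 × £5 = £65
  B→Pub1: 2 × £7 = £14
  B→Pub3: 8 × £4 = £32
  C→Pub1: 63 × £9 = £567
  C→Pub2: 15 × £14 = £210
Total = 65 + 14 + 32 + 567 + 210 = £888.

888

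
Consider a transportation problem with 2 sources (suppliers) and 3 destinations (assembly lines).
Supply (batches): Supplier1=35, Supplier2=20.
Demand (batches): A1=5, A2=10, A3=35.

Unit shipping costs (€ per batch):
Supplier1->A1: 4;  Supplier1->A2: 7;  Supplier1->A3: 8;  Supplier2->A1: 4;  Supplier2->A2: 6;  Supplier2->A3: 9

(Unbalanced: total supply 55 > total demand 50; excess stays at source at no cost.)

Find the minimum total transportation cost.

360

A cheapest plan:
  Supplier1->A3: 35 × €8 = €280
  Supplier2->A1: 5 × €4 = €20
  Supplier2->A2: 10 × €6 = €60
Total = 280 + 20 + 60 = €360.
(Supply check: Supplier1 ships 35; Supplier2 ships 15.)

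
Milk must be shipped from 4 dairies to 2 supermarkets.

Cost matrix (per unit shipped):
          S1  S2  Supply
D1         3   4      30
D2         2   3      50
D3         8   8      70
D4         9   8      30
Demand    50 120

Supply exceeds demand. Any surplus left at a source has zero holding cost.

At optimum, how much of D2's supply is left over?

0

Minimum-cost shipments:
  D1 to S2: 30 × 4 = 120
  D2 to S1: 50 × 2 = 100
  D3 to S2: 70 × 8 = 560
  D4 to S2: 20 × 8 = 160
Total cost = 940.
D2 ships 50 of its 50, leaving 0.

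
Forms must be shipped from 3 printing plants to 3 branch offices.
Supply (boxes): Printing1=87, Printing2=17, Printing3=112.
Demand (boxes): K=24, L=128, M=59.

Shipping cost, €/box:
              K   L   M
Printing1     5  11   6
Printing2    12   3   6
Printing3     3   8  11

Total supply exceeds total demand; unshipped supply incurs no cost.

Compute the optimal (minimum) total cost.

1411

A cheapest plan:
  Printing1->K: 23 boxes
  Printing1->M: 59 boxes
  Printing2->L: 17 boxes
  Printing3->K: 1 boxes
  Printing3->L: 111 boxes
Total cost = €1411.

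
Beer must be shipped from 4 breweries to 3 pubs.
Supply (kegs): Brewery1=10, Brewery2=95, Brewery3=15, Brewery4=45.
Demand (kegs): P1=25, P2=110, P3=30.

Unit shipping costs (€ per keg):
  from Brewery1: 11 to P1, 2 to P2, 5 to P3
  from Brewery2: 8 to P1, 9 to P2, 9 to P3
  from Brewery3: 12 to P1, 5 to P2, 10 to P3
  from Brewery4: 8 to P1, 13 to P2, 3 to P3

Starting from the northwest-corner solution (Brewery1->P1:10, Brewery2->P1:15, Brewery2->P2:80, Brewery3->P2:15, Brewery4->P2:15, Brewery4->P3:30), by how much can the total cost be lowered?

160

Current plan cost = 10·11 + 15·8 + 80·9 + 15·5 + 15·13 + 30·3 = €1310.
Optimal plan:
  Brewery1->P2: 10 kegs
  Brewery2->P1: 10 kegs
  Brewery2->P2: 85 kegs
  Brewery3->P2: 15 kegs
  Brewery4->P1: 15 kegs
  Brewery4->P3: 30 kegs
Optimal cost = €1150.
Saving = 1310 − 1150 = €160.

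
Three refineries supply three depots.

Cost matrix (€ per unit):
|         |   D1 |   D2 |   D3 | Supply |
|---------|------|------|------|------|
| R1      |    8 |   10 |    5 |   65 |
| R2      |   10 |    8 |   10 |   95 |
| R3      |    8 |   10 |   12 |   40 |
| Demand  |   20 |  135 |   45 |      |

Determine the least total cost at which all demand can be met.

1545

An optimal shipping plan:
  R1->D2: 20 × €10 = €200
  R1->D3: 45 × €5 = €225
  R2->D2: 95 × €8 = €760
  R3->D1: 20 × €8 = €160
  R3->D2: 20 × €10 = €200
Total = 200 + 225 + 760 + 160 + 200 = €1545.
(Supply check: R1 ships 65; R2 ships 95; R3 ships 40.)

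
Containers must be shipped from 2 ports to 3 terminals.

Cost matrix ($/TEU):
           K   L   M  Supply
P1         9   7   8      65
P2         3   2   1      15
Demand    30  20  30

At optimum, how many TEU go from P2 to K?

0

Solving gives:
  P1→K: 30 × $9 = $270
  P1→L: 20 × $7 = $140
  P1→M: 15 × $8 = $120
  P2→M: 15 × $1 = $15
Total cost = $545.
The route P2→K is not used.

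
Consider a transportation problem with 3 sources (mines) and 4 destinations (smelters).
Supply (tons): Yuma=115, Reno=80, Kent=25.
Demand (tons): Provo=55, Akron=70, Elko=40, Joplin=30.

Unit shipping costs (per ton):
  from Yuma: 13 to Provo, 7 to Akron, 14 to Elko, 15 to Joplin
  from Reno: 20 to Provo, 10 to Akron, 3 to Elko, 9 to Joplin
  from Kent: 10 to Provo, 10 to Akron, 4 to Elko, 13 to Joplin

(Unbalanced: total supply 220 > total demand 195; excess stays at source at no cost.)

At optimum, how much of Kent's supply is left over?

0

An optimal plan:
  Yuma->Provo: 30 × 13 = 390
  Yuma->Akron: 70 × 7 = 490
  Reno->Elko: 40 × 3 = 120
  Reno->Joplin: 30 × 9 = 270
  Kent->Provo: 25 × 10 = 250
Total cost = 1520.
Kent ships 25 of its 25, leaving 0.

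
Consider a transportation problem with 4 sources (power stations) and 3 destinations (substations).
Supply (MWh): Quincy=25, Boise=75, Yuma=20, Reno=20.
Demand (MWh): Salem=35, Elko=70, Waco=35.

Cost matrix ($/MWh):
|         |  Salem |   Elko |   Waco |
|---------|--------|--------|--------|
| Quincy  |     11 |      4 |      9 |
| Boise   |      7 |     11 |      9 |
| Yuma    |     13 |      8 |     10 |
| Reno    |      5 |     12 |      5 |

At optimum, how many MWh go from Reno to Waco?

20

The minimum-cost plan:
  Quincy->Elko: 25 MWh
  Boise->Salem: 35 MWh
  Boise->Elko: 25 MWh
  Boise->Waco: 15 MWh
  Yuma->Elko: 20 MWh
  Reno->Waco: 20 MWh
Total cost = $1015.
So Reno→Waco carries 20 MWh.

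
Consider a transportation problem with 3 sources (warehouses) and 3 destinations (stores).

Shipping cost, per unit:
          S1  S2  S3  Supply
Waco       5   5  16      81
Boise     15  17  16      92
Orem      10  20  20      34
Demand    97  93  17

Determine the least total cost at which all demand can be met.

An optimal shipping plan:
  Waco–S2: 81 × 5 = 405
  Boise–S1: 63 × 15 = 945
  Boise–S2: 12 × 17 = 204
  Boise–S3: 17 × 16 = 272
  Orem–S1: 34 × 10 = 340
Total = 405 + 945 + 204 + 272 + 340 = 2166.
(Supply check: Waco ships 81; Boise ships 92; Orem ships 34.)

2166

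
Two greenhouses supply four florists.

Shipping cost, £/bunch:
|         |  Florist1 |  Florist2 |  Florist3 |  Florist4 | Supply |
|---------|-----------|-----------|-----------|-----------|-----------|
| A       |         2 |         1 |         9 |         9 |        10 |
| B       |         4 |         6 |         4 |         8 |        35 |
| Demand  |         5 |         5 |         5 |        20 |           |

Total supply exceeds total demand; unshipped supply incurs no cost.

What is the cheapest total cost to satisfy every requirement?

An optimal shipping plan:
  A to Florist1: 5 × £2 = £10
  A to Florist2: 5 × £1 = £5
  B to Florist3: 5 × £4 = £20
  B to Florist4: 20 × £8 = £160
Total = 10 + 5 + 20 + 160 = £195.

195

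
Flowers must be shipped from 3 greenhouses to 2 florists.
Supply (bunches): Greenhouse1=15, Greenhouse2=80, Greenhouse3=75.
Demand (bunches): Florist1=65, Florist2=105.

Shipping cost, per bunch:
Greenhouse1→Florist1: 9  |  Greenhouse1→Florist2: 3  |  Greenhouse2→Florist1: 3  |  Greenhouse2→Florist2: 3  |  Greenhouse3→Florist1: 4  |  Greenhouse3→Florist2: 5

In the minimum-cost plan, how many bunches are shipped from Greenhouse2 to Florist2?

Optimal shipments:
  Greenhouse1–Florist2: 15 × 3 = 45
  Greenhouse2–Florist2: 80 × 3 = 240
  Greenhouse3–Florist1: 65 × 4 = 260
  Greenhouse3–Florist2: 10 × 5 = 50
Total cost = 595.
So Greenhouse2→Florist2 carries 80 bunches.

80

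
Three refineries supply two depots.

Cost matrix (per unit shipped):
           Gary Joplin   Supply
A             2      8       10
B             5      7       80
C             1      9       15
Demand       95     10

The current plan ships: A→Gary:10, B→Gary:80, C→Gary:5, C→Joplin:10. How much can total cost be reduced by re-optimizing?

Current plan cost = 10·2 + 80·5 + 5·1 + 10·9 = 515.
Optimal plan:
  A to Gary: 10 kL
  B to Gary: 70 kL
  B to Joplin: 10 kL
  C to Gary: 15 kL
Optimal cost = 455.
Saving = 515 − 455 = 60.

60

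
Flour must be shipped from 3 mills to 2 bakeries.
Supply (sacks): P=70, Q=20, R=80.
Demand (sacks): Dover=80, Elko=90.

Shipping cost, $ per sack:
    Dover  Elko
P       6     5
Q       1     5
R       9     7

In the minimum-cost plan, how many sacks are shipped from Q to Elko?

The minimum-cost plan:
  P to Dover: 60 × $6 = $360
  P to Elko: 10 × $5 = $50
  Q to Dover: 20 × $1 = $20
  R to Elko: 80 × $7 = $560
Total cost = $990.
The route Q→Elko is not used.

0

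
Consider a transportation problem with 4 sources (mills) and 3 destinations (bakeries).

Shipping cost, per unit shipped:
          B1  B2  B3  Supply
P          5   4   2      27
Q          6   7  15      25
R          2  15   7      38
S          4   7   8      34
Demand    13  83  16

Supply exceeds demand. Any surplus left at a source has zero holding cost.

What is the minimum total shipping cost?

An optimal shipping plan:
  P–B2: 24 × 4 = 96
  P–B3: 3 × 2 = 6
  Q–B2: 25 × 7 = 175
  R–B1: 13 × 2 = 26
  R–B3: 13 × 7 = 91
  S–B2: 34 × 7 = 238
Total = 96 + 6 + 175 + 26 + 91 + 238 = 632.

632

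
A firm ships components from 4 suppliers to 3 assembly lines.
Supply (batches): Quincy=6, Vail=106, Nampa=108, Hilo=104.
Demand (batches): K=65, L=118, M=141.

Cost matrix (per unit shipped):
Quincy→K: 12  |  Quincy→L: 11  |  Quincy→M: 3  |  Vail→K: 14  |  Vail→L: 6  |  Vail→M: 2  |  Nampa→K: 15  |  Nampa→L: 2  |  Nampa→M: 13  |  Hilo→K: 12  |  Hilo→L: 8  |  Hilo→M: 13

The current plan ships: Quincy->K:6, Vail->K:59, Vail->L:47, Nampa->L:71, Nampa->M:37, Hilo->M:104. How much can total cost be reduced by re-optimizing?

1472

Current plan cost = 6·12 + 59·14 + 47·6 + 71·2 + 37·13 + 104·13 = 3155.
Optimal plan:
  Quincy to M: 6 × 3 = 18
  Vail to M: 106 × 2 = 212
  Nampa to L: 108 × 2 = 216
  Hilo to K: 65 × 12 = 780
  Hilo to L: 10 × 8 = 80
  Hilo to M: 29 × 13 = 377
Optimal cost = 1683.
Saving = 3155 − 1683 = 1472.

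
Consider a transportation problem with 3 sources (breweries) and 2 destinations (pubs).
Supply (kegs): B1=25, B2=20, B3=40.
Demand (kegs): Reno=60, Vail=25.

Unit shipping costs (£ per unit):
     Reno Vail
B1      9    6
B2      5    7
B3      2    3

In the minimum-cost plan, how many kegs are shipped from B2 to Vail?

Solving gives:
  B1->Vail: 25 × £6 = £150
  B2->Reno: 20 × £5 = £100
  B3->Reno: 40 × £2 = £80
Total cost = £330.
The route B2→Vail is not used.

0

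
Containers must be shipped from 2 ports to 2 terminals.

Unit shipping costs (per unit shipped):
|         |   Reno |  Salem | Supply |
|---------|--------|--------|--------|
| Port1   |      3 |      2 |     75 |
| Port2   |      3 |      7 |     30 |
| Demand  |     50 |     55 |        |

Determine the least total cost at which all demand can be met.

One minimum-cost allocation:
  Port1 to Reno: 20 × 3 = 60
  Port1 to Salem: 55 × 2 = 110
  Port2 to Reno: 30 × 3 = 90
Total = 60 + 110 + 90 = 260.

260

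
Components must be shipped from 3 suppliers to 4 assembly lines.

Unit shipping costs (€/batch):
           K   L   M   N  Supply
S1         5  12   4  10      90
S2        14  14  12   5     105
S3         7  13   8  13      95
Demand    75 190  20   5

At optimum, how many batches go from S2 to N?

5

Solving gives:
  S1 to K: 70 × €5 = €350
  S1 to M: 20 × €4 = €80
  S2 to L: 100 × €14 = €1400
  S2 to N: 5 × €5 = €25
  S3 to K: 5 × €7 = €35
  S3 to L: 90 × €13 = €1170
Total cost = €3060.
So S2→N carries 5 batches.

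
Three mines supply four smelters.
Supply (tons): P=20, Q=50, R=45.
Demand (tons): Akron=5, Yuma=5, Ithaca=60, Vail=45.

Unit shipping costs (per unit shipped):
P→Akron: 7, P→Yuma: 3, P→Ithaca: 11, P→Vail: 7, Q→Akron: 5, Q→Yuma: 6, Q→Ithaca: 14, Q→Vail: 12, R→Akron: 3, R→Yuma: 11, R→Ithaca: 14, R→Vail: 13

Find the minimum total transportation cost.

Optimal allocation:
  P→Vail: 20 × 7 = 140
  Q→Yuma: 5 × 6 = 30
  Q→Ithaca: 20 × 14 = 280
  Q→Vail: 25 × 12 = 300
  R→Akron: 5 × 3 = 15
  R→Ithaca: 40 × 14 = 560
Total = 140 + 30 + 280 + 300 + 15 + 560 = 1325.
(Supply check: P ships 20; Q ships 50; R ships 45.)

1325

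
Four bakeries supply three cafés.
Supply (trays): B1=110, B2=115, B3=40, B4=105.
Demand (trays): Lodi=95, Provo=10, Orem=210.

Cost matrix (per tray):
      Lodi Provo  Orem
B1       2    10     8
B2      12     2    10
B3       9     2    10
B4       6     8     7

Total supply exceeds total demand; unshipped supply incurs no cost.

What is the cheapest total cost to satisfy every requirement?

1965

An optimal shipping plan:
  B1→Lodi: 95 × 2 = 190
  B1→Orem: 15 × 8 = 120
  B2→Provo: 10 × 2 = 20
  B2→Orem: 50 × 10 = 500
  B3→Orem: 40 × 10 = 400
  B4→Orem: 105 × 7 = 735
Total = 190 + 120 + 20 + 500 + 400 + 735 = 1965.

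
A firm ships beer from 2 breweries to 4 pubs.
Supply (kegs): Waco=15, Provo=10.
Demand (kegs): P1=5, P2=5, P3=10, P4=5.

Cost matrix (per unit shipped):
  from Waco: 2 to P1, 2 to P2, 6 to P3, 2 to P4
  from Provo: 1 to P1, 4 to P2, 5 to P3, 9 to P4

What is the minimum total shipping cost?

80

A cheapest plan:
  Waco–P1: 5 × 2 = 10
  Waco–P2: 5 × 2 = 10
  Waco–P4: 5 × 2 = 10
  Provo–P3: 10 × 5 = 50
Total = 10 + 10 + 10 + 50 = 80.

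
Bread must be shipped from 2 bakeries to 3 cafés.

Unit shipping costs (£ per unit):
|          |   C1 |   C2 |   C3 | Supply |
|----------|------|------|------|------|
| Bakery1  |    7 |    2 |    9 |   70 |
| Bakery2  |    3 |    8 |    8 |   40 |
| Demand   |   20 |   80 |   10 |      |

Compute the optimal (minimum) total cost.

360

One minimum-cost allocation:
  Bakery1->C2: 70 × £2 = £140
  Bakery2->C1: 20 × £3 = £60
  Bakery2->C2: 10 × £8 = £80
  Bakery2->C3: 10 × £8 = £80
Total = 140 + 60 + 80 + 80 = £360.
(Supply check: Bakery1 ships 70; Bakery2 ships 40.)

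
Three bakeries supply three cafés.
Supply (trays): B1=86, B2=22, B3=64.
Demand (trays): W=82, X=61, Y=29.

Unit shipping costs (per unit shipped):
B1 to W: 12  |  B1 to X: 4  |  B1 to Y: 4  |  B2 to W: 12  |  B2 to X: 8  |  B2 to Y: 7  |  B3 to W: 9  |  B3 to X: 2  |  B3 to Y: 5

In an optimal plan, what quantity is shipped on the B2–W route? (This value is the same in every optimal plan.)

Solving gives:
  B1–X: 57 × 4 = 228
  B1–Y: 29 × 4 = 116
  B2–W: 22 × 12 = 264
  B3–W: 60 × 9 = 540
  B3–X: 4 × 2 = 8
Total cost = 1156.
So B2→W carries 22 trays.

22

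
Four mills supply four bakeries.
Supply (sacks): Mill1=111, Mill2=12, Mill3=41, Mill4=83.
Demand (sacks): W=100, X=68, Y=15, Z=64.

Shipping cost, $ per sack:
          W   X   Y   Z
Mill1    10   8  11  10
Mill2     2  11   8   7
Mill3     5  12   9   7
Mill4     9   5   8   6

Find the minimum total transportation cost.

1735

Optimal allocation:
  Mill1 to W: 47 × $10 = $470
  Mill1 to X: 64 × $8 = $512
  Mill2 to W: 12 × $2 = $24
  Mill3 to W: 41 × $5 = $205
  Mill4 to X: 4 × $5 = $20
  Mill4 to Y: 15 × $8 = $120
  Mill4 to Z: 64 × $6 = $384
Total = 470 + 512 + 24 + 205 + 20 + 120 + 384 = $1735.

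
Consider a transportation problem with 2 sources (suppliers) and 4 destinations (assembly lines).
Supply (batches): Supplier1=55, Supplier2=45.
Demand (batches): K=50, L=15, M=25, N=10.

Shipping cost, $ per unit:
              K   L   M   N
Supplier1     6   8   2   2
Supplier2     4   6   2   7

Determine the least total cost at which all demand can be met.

400

An optimal shipping plan:
  Supplier1→K: 5 batches
  Supplier1→L: 15 batches
  Supplier1→M: 25 batches
  Supplier1→N: 10 batches
  Supplier2→K: 45 batches
Total cost = $400.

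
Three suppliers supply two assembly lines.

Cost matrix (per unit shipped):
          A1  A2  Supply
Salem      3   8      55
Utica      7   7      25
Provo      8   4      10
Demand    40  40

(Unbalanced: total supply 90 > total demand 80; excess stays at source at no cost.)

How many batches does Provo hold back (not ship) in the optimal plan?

0

An optimal plan:
  Salem→A1: 40 × 3 = 120
  Salem→A2: 5 × 8 = 40
  Utica→A2: 25 × 7 = 175
  Provo→A2: 10 × 4 = 40
Total cost = 375.
Provo ships 10 of its 10, leaving 0.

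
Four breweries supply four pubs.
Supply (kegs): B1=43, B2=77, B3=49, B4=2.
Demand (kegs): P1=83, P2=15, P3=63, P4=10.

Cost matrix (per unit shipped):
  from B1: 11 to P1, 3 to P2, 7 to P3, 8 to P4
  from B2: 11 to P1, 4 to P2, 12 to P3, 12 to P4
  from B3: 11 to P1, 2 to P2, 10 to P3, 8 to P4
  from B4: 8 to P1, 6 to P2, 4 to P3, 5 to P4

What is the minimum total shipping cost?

One minimum-cost allocation:
  B1->P3: 43 × 7 = 301
  B2->P1: 77 × 11 = 847
  B3->P1: 6 × 11 = 66
  B3->P2: 15 × 2 = 30
  B3->P3: 18 × 10 = 180
  B3->P4: 10 × 8 = 80
  B4->P3: 2 × 4 = 8
Total = 301 + 847 + 66 + 30 + 180 + 80 + 8 = 1512.
(Supply check: B1 ships 43; B2 ships 77; B3 ships 49; B4 ships 2.)

1512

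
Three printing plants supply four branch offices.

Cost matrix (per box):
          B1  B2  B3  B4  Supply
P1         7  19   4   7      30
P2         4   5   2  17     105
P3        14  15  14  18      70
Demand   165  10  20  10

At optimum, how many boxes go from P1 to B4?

10

Optimal shipments:
  P1 to B3: 20 boxes
  P1 to B4: 10 boxes
  P2 to B1: 95 boxes
  P2 to B2: 10 boxes
  P3 to B1: 70 boxes
Total cost = 1560.
So P1→B4 carries 10 boxes.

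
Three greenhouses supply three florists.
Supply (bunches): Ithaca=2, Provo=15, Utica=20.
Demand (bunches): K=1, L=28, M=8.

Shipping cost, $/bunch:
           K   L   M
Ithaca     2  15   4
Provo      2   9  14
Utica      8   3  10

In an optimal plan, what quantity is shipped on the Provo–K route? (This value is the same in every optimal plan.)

1

The minimum-cost plan:
  Ithaca to M: 2 × $4 = $8
  Provo to K: 1 × $2 = $2
  Provo to L: 8 × $9 = $72
  Provo to M: 6 × $14 = $84
  Utica to L: 20 × $3 = $60
Total cost = $226.
So Provo→K carries 1 bunches.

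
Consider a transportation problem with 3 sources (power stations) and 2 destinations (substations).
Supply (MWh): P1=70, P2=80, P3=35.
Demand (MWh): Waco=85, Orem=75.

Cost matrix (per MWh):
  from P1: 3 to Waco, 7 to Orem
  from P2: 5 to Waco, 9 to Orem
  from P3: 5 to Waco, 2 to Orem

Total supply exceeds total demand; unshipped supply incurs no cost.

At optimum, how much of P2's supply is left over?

25

Minimum-cost shipments:
  P1→Waco: 30 × 3 = 90
  P1→Orem: 40 × 7 = 280
  P2→Waco: 55 × 5 = 275
  P3→Orem: 35 × 2 = 70
Total cost = 715.
P2 ships 55 of its 80, leaving 25.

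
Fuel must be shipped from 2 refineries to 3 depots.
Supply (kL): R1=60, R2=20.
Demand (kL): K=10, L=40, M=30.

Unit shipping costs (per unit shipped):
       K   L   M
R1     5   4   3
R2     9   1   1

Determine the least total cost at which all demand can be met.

240

Optimal allocation:
  R1->K: 10 × 5 = 50
  R1->L: 20 × 4 = 80
  R1->M: 30 × 3 = 90
  R2->L: 20 × 1 = 20
Total = 50 + 80 + 90 + 20 = 240.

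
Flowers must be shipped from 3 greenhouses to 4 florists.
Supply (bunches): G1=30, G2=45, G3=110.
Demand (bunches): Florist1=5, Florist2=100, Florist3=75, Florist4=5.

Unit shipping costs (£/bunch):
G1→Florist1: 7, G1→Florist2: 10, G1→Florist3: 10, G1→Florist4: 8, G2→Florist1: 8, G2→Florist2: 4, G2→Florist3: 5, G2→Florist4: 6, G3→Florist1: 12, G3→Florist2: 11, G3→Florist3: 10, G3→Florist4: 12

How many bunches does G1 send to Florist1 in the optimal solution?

The minimum-cost plan:
  G1–Florist1: 5 × £7 = £35
  G1–Florist2: 20 × £10 = £200
  G1–Florist4: 5 × £8 = £40
  G2–Florist2: 45 × £4 = £180
  G3–Florist2: 35 × £11 = £385
  G3–Florist3: 75 × £10 = £750
Total cost = £1590.
So G1→Florist1 carries 5 bunches.

5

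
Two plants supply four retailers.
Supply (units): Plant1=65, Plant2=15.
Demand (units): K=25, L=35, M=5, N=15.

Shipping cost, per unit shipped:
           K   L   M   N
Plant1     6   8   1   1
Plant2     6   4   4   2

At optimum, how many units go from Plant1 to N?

Solving gives:
  Plant1->K: 25 units
  Plant1->L: 20 units
  Plant1->M: 5 units
  Plant1->N: 15 units
  Plant2->L: 15 units
Total cost = 390.
So Plant1→N carries 15 units.

15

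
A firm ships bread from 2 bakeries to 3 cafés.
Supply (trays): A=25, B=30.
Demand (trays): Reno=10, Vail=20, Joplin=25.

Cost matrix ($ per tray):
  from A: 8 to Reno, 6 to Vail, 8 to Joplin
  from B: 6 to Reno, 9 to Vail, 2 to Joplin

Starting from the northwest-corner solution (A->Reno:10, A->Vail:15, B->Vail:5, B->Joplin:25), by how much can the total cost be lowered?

Current plan cost = 10·8 + 15·6 + 5·9 + 25·2 = $265.
Optimal plan:
  A–Reno: 5 trays
  A–Vail: 20 trays
  B–Reno: 5 trays
  B–Joplin: 25 trays
Optimal cost = $240.
Saving = 265 − 240 = $25.

25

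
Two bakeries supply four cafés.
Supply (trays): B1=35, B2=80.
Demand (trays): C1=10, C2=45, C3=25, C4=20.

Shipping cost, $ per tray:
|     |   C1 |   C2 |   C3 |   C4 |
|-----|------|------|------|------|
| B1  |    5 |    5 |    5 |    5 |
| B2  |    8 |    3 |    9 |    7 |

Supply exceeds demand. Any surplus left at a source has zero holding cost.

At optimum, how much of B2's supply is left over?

15

Minimum-cost shipments:
  B1 to C1: 10 × $5 = $50
  B1 to C3: 25 × $5 = $125
  B2 to C2: 45 × $3 = $135
  B2 to C4: 20 × $7 = $140
Total cost = $450.
B2 ships 65 of its 80, leaving 15.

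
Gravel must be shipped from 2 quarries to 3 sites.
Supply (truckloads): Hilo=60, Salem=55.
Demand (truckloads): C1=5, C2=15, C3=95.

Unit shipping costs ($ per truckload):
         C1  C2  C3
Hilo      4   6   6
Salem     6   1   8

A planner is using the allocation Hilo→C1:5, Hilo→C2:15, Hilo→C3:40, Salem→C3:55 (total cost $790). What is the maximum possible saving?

Current plan cost = 5·4 + 15·6 + 40·6 + 55·8 = $790.
Optimal plan:
  Hilo to C1: 5 × $4 = $20
  Hilo to C3: 55 × $6 = $330
  Salem to C2: 15 × $1 = $15
  Salem to C3: 40 × $8 = $320
Optimal cost = $685.
Saving = 790 − 685 = $105.

105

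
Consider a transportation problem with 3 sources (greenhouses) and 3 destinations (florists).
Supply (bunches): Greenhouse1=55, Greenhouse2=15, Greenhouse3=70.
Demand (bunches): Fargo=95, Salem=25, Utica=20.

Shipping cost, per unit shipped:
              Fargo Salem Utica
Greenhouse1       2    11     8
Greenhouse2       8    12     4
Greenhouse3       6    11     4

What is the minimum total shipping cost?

Optimal allocation:
  Greenhouse1->Fargo: 55 bunches
  Greenhouse2->Utica: 15 bunches
  Greenhouse3->Fargo: 40 bunches
  Greenhouse3->Salem: 25 bunches
  Greenhouse3->Utica: 5 bunches
Total cost = 705.

705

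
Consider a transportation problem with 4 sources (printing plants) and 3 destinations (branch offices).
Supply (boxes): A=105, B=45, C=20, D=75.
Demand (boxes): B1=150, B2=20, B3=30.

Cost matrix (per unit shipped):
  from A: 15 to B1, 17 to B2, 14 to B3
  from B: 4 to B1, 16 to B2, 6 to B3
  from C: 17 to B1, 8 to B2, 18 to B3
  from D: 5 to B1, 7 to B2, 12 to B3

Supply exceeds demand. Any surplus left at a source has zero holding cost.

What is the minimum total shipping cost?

1585

Optimal allocation:
  A–B1: 30 × 15 = 450
  A–B3: 30 × 14 = 420
  B–B1: 45 × 4 = 180
  C–B2: 20 × 8 = 160
  D–B1: 75 × 5 = 375
Total = 450 + 420 + 180 + 160 + 375 = 1585.
(Supply check: A ships 60; B ships 45; C ships 20; D ships 75.)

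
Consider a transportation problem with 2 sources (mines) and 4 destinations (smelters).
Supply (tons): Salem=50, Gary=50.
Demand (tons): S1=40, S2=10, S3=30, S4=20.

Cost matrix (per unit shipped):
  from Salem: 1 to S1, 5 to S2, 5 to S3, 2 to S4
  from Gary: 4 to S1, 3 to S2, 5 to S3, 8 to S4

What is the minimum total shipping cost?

A cheapest plan:
  Salem–S1: 30 × 1 = 30
  Salem–S4: 20 × 2 = 40
  Gary–S1: 10 × 4 = 40
  Gary–S2: 10 × 3 = 30
  Gary–S3: 30 × 5 = 150
Total = 30 + 40 + 40 + 30 + 150 = 290.
(Supply check: Salem ships 50; Gary ships 50.)

290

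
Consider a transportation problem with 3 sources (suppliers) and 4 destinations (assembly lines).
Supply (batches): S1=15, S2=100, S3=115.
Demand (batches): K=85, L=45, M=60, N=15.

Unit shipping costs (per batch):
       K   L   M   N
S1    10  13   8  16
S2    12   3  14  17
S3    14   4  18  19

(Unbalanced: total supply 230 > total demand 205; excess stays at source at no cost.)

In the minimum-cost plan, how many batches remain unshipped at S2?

Minimum-cost shipments:
  S1–M: 15 × 8 = 120
  S2–K: 55 × 12 = 660
  S2–M: 45 × 14 = 630
  S3–K: 30 × 14 = 420
  S3–L: 45 × 4 = 180
  S3–N: 15 × 19 = 285
Total cost = 2295.
S2 ships 100 of its 100, leaving 0.

0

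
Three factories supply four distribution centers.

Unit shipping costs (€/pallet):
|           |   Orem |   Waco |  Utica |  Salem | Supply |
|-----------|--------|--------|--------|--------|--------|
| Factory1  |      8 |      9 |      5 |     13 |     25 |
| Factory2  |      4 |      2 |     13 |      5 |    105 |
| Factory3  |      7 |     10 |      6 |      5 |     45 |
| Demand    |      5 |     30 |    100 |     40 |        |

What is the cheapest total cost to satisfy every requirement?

1065

One minimum-cost allocation:
  Factory1 to Utica: 25 × €5 = €125
  Factory2 to Orem: 5 × €4 = €20
  Factory2 to Waco: 30 × €2 = €60
  Factory2 to Utica: 30 × €13 = €390
  Factory2 to Salem: 40 × €5 = €200
  Factory3 to Utica: 45 × €6 = €270
Total = 125 + 20 + 60 + 390 + 200 + 270 = €1065.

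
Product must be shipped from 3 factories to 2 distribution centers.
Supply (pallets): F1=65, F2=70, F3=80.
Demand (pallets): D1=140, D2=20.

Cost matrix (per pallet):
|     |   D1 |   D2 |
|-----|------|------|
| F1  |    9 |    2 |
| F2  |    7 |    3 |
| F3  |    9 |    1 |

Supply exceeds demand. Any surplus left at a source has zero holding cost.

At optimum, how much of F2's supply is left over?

An optimal plan:
  F1->D1: 10 pallets
  F2->D1: 70 pallets
  F3->D1: 60 pallets
  F3->D2: 20 pallets
Total cost = 1140.
F2 ships 70 of its 70, leaving 0.

0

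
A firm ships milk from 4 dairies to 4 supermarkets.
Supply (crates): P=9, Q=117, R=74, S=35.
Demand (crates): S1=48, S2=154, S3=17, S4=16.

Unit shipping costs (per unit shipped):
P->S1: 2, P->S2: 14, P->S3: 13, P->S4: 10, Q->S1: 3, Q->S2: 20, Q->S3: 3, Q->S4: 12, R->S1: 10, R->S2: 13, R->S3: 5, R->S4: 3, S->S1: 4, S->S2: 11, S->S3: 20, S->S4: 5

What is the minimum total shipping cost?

A cheapest plan:
  P→S2: 9 crates
  Q→S1: 48 crates
  Q→S2: 52 crates
  Q→S3: 17 crates
  R→S2: 58 crates
  R→S4: 16 crates
  S→S2: 35 crates
Total cost = 2548.
(Supply check: P ships 9; Q ships 117; R ships 74; S ships 35.)

2548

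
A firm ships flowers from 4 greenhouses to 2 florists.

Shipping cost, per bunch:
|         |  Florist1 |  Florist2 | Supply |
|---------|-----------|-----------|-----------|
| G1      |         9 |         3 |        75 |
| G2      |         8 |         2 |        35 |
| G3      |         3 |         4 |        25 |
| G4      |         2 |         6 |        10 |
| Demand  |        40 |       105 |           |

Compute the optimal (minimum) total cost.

A cheapest plan:
  G1 to Florist1: 5 × 9 = 45
  G1 to Florist2: 70 × 3 = 210
  G2 to Florist2: 35 × 2 = 70
  G3 to Florist1: 25 × 3 = 75
  G4 to Florist1: 10 × 2 = 20
Total = 45 + 210 + 70 + 75 + 20 = 420.

420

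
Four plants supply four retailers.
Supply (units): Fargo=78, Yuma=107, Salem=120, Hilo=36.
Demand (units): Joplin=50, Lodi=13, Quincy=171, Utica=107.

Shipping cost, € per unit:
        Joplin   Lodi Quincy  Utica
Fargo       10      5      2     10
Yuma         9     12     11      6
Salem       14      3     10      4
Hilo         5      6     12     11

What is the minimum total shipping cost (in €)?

A cheapest plan:
  Fargo to Quincy: 78 × €2 = €156
  Yuma to Joplin: 14 × €9 = €126
  Yuma to Quincy: 93 × €11 = €1023
  Salem to Lodi: 13 × €3 = €39
  Salem to Utica: 107 × €4 = €428
  Hilo to Joplin: 36 × €5 = €180
Total = 156 + 126 + 1023 + 39 + 428 + 180 = €1952.

1952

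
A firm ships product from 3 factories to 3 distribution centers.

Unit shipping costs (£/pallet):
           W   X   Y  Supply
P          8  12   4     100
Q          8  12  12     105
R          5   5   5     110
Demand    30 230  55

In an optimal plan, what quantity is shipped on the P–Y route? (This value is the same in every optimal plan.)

The minimum-cost plan:
  P→X: 45 × £12 = £540
  P→Y: 55 × £4 = £220
  Q→W: 30 × £8 = £240
  Q→X: 75 × £12 = £900
  R→X: 110 × £5 = £550
Total cost = £2450.
So P→Y carries 55 pallets.

55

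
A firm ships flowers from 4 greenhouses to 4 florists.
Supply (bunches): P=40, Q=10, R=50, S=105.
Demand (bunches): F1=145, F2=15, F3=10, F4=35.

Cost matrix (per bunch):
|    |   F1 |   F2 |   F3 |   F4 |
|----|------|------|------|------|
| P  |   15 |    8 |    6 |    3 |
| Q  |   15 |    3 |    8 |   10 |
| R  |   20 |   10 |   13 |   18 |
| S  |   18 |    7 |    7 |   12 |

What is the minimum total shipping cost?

One minimum-cost allocation:
  P to F1: 5 bunches
  P to F4: 35 bunches
  Q to F2: 10 bunches
  R to F1: 50 bunches
  S to F1: 90 bunches
  S to F2: 5 bunches
  S to F3: 10 bunches
Total cost = 2935.
(Supply check: P ships 40; Q ships 10; R ships 50; S ships 105.)

2935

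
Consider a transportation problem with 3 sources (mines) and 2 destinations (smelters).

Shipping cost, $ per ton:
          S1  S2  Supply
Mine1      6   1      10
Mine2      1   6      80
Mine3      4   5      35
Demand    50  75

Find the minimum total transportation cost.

Optimal allocation:
  Mine1→S2: 10 × $1 = $10
  Mine2→S1: 50 × $1 = $50
  Mine2→S2: 30 × $6 = $180
  Mine3→S2: 35 × $5 = $175
Total = 10 + 50 + 180 + 175 = $415.

415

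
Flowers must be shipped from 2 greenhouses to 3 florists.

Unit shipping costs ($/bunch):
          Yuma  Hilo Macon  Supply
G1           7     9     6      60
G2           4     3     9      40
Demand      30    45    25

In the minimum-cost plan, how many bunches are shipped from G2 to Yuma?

Optimal shipments:
  G1→Yuma: 30 × $7 = $210
  G1→Hilo: 5 × $9 = $45
  G1→Macon: 25 × $6 = $150
  G2→Hilo: 40 × $3 = $120
Total cost = $525.
The route G2→Yuma is not used.

0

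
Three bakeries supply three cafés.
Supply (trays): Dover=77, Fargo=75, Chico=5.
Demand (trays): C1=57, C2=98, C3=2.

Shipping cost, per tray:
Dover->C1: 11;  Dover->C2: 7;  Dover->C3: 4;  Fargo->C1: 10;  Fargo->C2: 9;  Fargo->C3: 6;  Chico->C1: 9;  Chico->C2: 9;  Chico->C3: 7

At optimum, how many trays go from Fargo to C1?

Solving gives:
  Dover->C2: 77 × 7 = 539
  Fargo->C1: 52 × 10 = 520
  Fargo->C2: 21 × 9 = 189
  Fargo->C3: 2 × 6 = 12
  Chico->C1: 5 × 9 = 45
Total cost = 1305.
So Fargo→C1 carries 52 trays.

52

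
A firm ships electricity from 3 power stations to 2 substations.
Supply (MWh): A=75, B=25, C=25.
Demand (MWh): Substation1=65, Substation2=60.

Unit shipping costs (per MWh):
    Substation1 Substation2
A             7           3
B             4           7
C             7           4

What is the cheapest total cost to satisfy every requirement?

One minimum-cost allocation:
  A–Substation1: 15 × 7 = 105
  A–Substation2: 60 × 3 = 180
  B–Substation1: 25 × 4 = 100
  C–Substation1: 25 × 7 = 175
Total = 105 + 180 + 100 + 175 = 560.

560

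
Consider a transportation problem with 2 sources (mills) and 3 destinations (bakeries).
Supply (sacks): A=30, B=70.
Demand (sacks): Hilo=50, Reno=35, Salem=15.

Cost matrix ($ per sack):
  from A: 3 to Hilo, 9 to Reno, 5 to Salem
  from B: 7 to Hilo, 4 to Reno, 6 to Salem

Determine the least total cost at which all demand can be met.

Optimal allocation:
  A–Hilo: 30 × $3 = $90
  B–Hilo: 20 × $7 = $140
  B–Reno: 35 × $4 = $140
  B–Salem: 15 × $6 = $90
Total = 90 + 140 + 140 + 90 = $460.

460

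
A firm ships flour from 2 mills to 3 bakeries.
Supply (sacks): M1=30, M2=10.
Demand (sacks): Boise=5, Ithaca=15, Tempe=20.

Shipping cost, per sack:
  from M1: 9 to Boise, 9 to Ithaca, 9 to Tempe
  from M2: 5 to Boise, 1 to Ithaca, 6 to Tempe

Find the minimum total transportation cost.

Optimal allocation:
  M1->Boise: 5 × 9 = 45
  M1->Ithaca: 5 × 9 = 45
  M1->Tempe: 20 × 9 = 180
  M2->Ithaca: 10 × 1 = 10
Total = 45 + 45 + 180 + 10 = 280.

280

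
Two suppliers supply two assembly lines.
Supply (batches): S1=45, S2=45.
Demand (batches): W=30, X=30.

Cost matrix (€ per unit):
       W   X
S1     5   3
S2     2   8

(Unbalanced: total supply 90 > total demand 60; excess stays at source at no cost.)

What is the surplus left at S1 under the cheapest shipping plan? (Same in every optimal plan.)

15

An optimal plan:
  S1 to X: 30 × €3 = €90
  S2 to W: 30 × €2 = €60
Total cost = €150.
S1 ships 30 of its 45, leaving 15.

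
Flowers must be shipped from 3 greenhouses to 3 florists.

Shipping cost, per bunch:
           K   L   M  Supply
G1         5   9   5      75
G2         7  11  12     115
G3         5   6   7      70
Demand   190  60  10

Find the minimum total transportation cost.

1590

Optimal allocation:
  G1–K: 65 × 5 = 325
  G1–M: 10 × 5 = 50
  G2–K: 115 × 7 = 805
  G3–K: 10 × 5 = 50
  G3–L: 60 × 6 = 360
Total = 325 + 50 + 805 + 50 + 360 = 1590.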